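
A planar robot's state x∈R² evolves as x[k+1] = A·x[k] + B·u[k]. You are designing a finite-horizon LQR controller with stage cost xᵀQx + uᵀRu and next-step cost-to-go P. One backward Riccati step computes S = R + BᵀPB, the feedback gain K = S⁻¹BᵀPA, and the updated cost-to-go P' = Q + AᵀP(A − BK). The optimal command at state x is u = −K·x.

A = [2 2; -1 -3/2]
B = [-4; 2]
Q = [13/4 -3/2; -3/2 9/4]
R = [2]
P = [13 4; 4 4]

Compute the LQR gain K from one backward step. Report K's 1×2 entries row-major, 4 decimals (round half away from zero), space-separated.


BᵀP = [-44.0000 -8.0000]
S = R + BᵀPB = [2] + [160.0000] = [162.0000]
BᵀPA = [-80.0000 -76.0000]
K = S⁻¹·BᵀPA = [-0.4938 -0.4691]
A−BK = [0.0247 0.1235; -0.0123 -0.5617]
AᵀP(A−BK) = [0.4938 0.4691; 0.4691 1.3457]
P' = Q + AᵀP(A−BK) = [3.7438 -1.0309; -1.0309 3.5957]
tr(P') = 7.3395

-0.4938 -0.4691


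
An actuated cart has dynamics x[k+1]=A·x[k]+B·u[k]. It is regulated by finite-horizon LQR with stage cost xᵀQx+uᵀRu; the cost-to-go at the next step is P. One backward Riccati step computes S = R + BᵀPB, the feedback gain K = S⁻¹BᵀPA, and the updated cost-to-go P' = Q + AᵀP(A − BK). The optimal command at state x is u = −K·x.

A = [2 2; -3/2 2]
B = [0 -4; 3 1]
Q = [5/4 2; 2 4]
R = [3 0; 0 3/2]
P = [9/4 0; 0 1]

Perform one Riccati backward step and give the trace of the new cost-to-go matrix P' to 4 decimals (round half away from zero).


7.7558

BᵀP = [0.0000 3.0000; -9.0000 1.0000]
S = R + BᵀPB = [3 0; 0 3/2] + [9.0000 3.0000; 3.0000 37.0000] = [12.0000 3.0000; 3.0000 38.5000]
BᵀPA = [-4.5000 6.0000; -19.5000 -16.0000]
K = S⁻¹·BᵀPA = [-0.2533 0.6159; -0.4868 -0.4636]
A−BK = [0.0530 0.1457; -0.2533 0.6159]
AᵀP(A−BK) = [0.6184 -0.2682; -0.2682 1.8874]
P' = Q + AᵀP(A−BK) = [1.8684 1.7318; 1.7318 5.8874]
tr(P') = 7.7558


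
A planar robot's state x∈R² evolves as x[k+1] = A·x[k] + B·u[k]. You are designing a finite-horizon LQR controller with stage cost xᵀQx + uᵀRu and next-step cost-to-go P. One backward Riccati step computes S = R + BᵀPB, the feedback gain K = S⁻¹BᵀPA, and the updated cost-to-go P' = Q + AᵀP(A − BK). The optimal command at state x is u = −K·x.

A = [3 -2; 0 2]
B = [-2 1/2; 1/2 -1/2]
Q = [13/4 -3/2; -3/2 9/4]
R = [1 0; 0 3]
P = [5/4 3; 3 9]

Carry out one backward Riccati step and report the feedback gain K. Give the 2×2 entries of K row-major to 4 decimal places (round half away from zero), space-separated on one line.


BᵀP = [-1.0000 -1.5000; -0.8750 -3.0000]
S = R + BᵀPB = [1 0; 0 3] + [1.2500 0.2500; 0.2500 1.0625] = [2.2500 0.2500; 0.2500 4.0625]
BᵀPA = [-3.0000 -1.0000; -2.6250 -4.2500]
K = S⁻¹·BᵀPA = [-1.2702 -0.3305; -0.5680 -1.0258]
A−BK = [0.7435 -2.1480; 0.3511 1.6523]
AᵀP(A−BK) = [5.9484 6.8158; 6.8158 12.3098]
P' = Q + AᵀP(A−BK) = [9.1984 5.3158; 5.3158 14.5598]
tr(P') = 23.7582

-1.2702 -0.3305 -0.5680 -1.0258


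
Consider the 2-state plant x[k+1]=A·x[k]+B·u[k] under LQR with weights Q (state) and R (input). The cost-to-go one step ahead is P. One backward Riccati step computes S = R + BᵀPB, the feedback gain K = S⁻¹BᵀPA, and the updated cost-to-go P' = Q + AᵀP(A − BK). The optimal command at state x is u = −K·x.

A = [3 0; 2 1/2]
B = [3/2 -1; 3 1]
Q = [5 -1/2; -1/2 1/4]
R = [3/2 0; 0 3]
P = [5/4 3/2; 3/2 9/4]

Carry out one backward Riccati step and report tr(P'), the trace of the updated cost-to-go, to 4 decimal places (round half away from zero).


7.2896

BᵀP = [6.3750 9.0000; 0.2500 0.7500]
S = R + BᵀPB = [3/2 0; 0 3] + [36.5625 2.6250; 2.6250 0.5000] = [38.0625 2.6250; 2.6250 3.5000]
BᵀPA = [37.1250 4.5000; 2.2500 0.3750]
K = S⁻¹·BᵀPA = [0.9818 0.1169; -0.0935 0.0195]
A−BK = [1.4338 -0.1558; -0.8519 0.1299]
AᵀP(A−BK) = [2.0104 0.1169; 0.1169 0.0292]
P' = Q + AᵀP(A−BK) = [7.0104 -0.3831; -0.3831 0.2792]
tr(P') = 7.2896


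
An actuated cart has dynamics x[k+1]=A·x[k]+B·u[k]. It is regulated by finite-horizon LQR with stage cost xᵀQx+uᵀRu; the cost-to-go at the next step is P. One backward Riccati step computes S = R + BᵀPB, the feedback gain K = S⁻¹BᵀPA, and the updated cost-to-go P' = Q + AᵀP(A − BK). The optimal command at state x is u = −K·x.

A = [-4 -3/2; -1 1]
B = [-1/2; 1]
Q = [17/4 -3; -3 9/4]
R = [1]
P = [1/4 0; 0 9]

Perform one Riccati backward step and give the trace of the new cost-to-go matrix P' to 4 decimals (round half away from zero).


BᵀP = [-0.1250 9.0000]
S = R + BᵀPB = [1] + [9.0625] = [10.0625]
BᵀPA = [-8.5000 9.1875]
K = S⁻¹·BᵀPA = [-0.8447 0.9130]
A−BK = [-4.4224 -1.0435; -0.1553 0.0870]
AᵀP(A−BK) = [5.8199 0.2609; 0.2609 1.1739]
P' = Q + AᵀP(A−BK) = [10.0699 -2.7391; -2.7391 3.4239]
tr(P') = 13.4938

13.4938


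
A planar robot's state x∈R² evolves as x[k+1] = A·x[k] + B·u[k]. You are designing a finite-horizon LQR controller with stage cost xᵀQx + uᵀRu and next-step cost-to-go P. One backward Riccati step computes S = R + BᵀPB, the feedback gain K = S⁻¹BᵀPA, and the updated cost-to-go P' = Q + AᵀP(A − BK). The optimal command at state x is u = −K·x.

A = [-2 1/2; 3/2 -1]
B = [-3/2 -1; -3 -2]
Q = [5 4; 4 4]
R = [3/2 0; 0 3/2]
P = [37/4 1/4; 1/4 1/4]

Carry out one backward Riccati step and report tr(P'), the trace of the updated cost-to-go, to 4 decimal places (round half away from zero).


BᵀP = [-14.6250 -1.1250; -9.7500 -0.7500]
S = R + BᵀPB = [3/2 0; 0 3/2] + [25.3125 16.8750; 16.8750 11.2500] = [26.8125 16.8750; 16.8750 12.7500]
BᵀPA = [27.5625 -6.1875; 18.3750 -4.1250]
K = S⁻¹·BᵀPA = [0.7241 -0.1626; 0.4828 -0.1084]
A−BK = [-0.4310 0.1478; 4.6379 -1.7044]
AᵀP(A−BK) = [7.2328 -2.4655; -2.4655 0.8596]
P' = Q + AᵀP(A−BK) = [12.2328 1.5345; 1.5345 4.8596]
tr(P') = 17.0924

17.0924


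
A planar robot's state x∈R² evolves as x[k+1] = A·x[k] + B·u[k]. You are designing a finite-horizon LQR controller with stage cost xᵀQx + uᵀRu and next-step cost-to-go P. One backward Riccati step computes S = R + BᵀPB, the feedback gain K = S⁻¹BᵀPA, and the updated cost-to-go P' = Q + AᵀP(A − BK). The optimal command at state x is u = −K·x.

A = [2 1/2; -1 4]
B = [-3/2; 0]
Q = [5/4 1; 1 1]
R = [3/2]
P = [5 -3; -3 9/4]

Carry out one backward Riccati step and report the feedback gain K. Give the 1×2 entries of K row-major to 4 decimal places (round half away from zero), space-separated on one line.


BᵀP = [-7.5000 4.5000]
S = R + BᵀPB = [3/2] + [11.2500] = [12.7500]
BᵀPA = [-19.5000 14.2500]
K = S⁻¹·BᵀPA = [-1.5294 1.1176]
A−BK = [-0.2941 2.1765; -1.0000 4.0000]
AᵀP(A−BK) = [4.4265 -4.7059; -4.7059 9.3235]
P' = Q + AᵀP(A−BK) = [5.6765 -3.7059; -3.7059 10.3235]
tr(P') = 16.0000

-1.5294 1.1176


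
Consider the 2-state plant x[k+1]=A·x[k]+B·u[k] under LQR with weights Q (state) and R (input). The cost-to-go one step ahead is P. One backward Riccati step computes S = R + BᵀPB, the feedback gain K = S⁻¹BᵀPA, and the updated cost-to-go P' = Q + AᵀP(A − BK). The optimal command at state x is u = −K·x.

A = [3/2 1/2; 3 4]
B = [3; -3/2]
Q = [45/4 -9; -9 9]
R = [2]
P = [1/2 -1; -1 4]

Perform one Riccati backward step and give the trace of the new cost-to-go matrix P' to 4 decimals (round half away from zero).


39.2551

BᵀP = [3.0000 -9.0000]
S = R + BᵀPB = [2] + [22.5000] = [24.5000]
BᵀPA = [-22.5000 -34.5000]
K = S⁻¹·BᵀPA = [-0.9184 -1.4082]
A−BK = [4.2551 4.7245; 1.6224 1.8878]
AᵀP(A−BK) = [7.4617 9.1913; 9.1913 11.5434]
P' = Q + AᵀP(A−BK) = [18.7117 0.1913; 0.1913 20.5434]
tr(P') = 39.2551


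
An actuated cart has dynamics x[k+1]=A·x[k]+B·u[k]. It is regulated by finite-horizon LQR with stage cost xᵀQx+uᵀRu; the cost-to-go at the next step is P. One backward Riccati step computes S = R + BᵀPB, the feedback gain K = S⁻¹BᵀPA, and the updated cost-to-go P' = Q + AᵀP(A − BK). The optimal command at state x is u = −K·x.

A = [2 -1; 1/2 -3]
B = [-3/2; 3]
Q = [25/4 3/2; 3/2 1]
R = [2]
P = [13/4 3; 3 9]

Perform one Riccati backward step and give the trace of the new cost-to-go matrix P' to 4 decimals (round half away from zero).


BᵀP = [4.1250 22.5000]
S = R + BᵀPB = [2] + [61.3125] = [63.3125]
BᵀPA = [19.5000 -71.6250]
K = S⁻¹·BᵀPA = [0.3080 -1.1313]
A−BK = [2.4620 -2.6969; -0.4240 0.3939]
AᵀP(A−BK) = [15.2441 -17.4398; -17.4398 21.2211]
P' = Q + AᵀP(A−BK) = [21.4941 -15.9398; -15.9398 22.2211]
tr(P') = 43.7152

43.7152


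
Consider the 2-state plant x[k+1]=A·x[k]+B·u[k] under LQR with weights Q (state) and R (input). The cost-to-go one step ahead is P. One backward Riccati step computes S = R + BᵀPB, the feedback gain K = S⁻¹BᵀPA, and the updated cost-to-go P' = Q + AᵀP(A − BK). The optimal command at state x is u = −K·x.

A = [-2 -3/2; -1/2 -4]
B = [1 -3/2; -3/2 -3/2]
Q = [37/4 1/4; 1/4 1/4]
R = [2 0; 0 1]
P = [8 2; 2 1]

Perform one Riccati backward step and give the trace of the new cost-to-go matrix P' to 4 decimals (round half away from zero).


BᵀP = [5.0000 0.5000; -15.0000 -4.5000]
S = R + BᵀPB = [2 0; 0 1] + [4.2500 -8.2500; -8.2500 29.2500] = [6.2500 -8.2500; -8.2500 30.2500]
BᵀPA = [-10.2500 -9.5000; 32.2500 40.5000]
K = S⁻¹·BᵀPA = [-0.3636 0.3864; 0.9669 1.4442]
A−BK = [-0.1860 0.2800; 0.4050 -1.2541]
AᵀP(A−BK) = [1.3388 0.8843; 0.8843 3.1798]
P' = Q + AᵀP(A−BK) = [10.5888 1.1343; 1.1343 3.4298]
tr(P') = 14.0186

14.0186


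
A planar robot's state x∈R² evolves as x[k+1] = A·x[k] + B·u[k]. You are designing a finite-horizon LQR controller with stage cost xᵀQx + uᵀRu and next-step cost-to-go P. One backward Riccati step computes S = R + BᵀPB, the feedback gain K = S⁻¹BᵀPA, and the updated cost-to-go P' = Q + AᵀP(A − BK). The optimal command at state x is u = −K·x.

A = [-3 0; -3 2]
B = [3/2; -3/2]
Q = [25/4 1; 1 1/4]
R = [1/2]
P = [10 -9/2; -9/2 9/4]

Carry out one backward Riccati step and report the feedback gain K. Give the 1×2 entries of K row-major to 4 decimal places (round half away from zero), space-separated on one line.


-0.7219 -0.4191

BᵀP = [21.7500 -10.1250]
S = R + BᵀPB = [1/2] + [47.8125] = [48.3125]
BᵀPA = [-34.8750 -20.2500]
K = S⁻¹·BᵀPA = [-0.7219 -0.4191]
A−BK = [-1.9172 0.6287; -4.0828 1.3713]
AᵀP(A−BK) = [4.0750 -1.1177; -1.1177 0.5123]
P' = Q + AᵀP(A−BK) = [10.3250 -0.1177; -0.1177 0.7623]
tr(P') = 11.0873


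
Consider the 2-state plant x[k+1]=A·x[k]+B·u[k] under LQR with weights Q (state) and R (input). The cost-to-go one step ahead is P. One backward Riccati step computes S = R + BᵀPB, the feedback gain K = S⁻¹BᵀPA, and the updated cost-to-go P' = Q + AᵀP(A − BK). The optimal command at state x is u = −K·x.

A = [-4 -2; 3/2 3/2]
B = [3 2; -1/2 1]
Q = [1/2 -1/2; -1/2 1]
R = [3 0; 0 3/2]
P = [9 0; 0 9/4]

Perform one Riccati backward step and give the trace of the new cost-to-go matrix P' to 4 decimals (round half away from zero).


11.9545

BᵀP = [27.0000 -1.1250; 18.0000 2.2500]
S = R + BᵀPB = [3 0; 0 3/2] + [81.5625 52.8750; 52.8750 38.2500] = [84.5625 52.8750; 52.8750 39.7500]
BᵀPA = [-109.6875 -55.6875; -68.6250 -32.6250]
K = S⁻¹·BᵀPA = [-1.2934 -0.8637; -0.0060 0.3282]
A−BK = [-0.1079 -0.0651; 0.8593 0.7399]
AᵀP(A−BK) = [6.7847 4.8424; 4.8424 3.6698]
P' = Q + AᵀP(A−BK) = [7.2847 4.3424; 4.3424 4.6698]
tr(P') = 11.9545


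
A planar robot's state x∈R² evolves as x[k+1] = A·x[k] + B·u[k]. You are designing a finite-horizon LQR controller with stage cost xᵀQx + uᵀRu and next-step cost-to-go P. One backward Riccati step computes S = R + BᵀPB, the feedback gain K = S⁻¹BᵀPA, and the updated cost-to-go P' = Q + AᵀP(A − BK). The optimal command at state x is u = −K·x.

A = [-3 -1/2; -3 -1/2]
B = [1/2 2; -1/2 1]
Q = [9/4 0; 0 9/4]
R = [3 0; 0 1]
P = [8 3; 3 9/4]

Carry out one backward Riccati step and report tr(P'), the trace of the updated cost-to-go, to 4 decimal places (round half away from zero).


9.3076

BᵀP = [2.5000 0.3750; 19.0000 8.2500]
S = R + BᵀPB = [3 0; 0 1] + [1.0625 5.3750; 5.3750 46.2500] = [4.0625 5.3750; 5.3750 47.2500]
BᵀPA = [-8.6250 -1.4375; -81.7500 -13.6250]
K = S⁻¹·BᵀPA = [0.1955 0.0326; -1.7524 -0.2921]
A−BK = [0.4071 0.0678; -1.1499 -0.1916]
AᵀP(A−BK) = [4.6777 0.7796; 0.7796 0.1299]
P' = Q + AᵀP(A−BK) = [6.9277 0.7796; 0.7796 2.3799]
tr(P') = 9.3076


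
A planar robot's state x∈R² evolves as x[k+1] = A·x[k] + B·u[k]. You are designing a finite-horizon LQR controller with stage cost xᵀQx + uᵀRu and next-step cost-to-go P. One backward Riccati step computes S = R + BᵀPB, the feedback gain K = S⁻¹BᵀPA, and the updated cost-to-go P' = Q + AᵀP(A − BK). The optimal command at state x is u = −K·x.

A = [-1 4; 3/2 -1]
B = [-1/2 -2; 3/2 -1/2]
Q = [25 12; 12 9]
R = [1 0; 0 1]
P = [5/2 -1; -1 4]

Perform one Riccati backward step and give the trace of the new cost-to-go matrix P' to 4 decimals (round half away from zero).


39.1474

BᵀP = [-2.7500 6.5000; -4.5000 0.0000]
S = R + BᵀPB = [1 0; 0 1] + [11.1250 2.2500; 2.2500 9.0000] = [12.1250 2.2500; 2.2500 10.0000]
BᵀPA = [12.5000 -17.5000; 4.5000 -18.0000]
K = S⁻¹·BᵀPA = [0.9887 -1.1576; 0.2275 -1.5395]
A−BK = [-0.0506 0.3421; 0.1307 -0.0334]
AᵀP(A−BK) = [1.1173 -1.6019; -1.6019 4.0301]
P' = Q + AᵀP(A−BK) = [26.1173 10.3981; 10.3981 13.0301]
tr(P') = 39.1474


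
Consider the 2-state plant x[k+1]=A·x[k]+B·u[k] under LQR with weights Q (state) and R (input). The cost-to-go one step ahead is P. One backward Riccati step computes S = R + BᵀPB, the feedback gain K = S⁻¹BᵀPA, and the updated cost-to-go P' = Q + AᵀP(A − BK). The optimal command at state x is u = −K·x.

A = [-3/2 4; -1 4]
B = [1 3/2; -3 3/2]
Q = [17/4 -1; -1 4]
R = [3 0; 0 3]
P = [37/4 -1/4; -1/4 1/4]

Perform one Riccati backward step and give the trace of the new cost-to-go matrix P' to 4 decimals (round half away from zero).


26.2463

BᵀP = [10.0000 -1.0000; 13.5000 0.0000]
S = R + BᵀPB = [3 0; 0 3] + [13.0000 13.5000; 13.5000 20.2500] = [16.0000 13.5000; 13.5000 23.2500]
BᵀPA = [-14.0000 36.0000; -20.2500 54.0000]
K = S⁻¹·BᵀPA = [-0.2747 0.5692; -0.7115 1.9921]
A−BK = [-0.1581 0.4427; -0.7569 2.7194]
AᵀP(A−BK) = [2.0595 -5.6917; -5.6917 15.9368]
P' = Q + AᵀP(A−BK) = [6.3095 -6.6917; -6.6917 19.9368]
tr(P') = 26.2463


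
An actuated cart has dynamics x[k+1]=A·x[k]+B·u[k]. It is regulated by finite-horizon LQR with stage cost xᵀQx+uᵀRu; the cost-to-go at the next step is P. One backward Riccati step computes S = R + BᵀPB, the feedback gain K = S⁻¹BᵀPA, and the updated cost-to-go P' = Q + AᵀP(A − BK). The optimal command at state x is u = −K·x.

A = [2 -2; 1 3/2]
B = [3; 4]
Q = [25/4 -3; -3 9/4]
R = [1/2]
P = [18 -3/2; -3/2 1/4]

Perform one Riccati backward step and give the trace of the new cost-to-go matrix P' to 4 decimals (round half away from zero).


BᵀP = [48.0000 -3.5000]
S = R + BᵀPB = [1/2] + [130.0000] = [130.5000]
BᵀPA = [92.5000 -101.2500]
K = S⁻¹·BᵀPA = [0.7088 -0.7759]
A−BK = [-0.1264 0.3276; -1.8352 4.6034]
AᵀP(A−BK) = [0.6849 -1.3578; -1.3578 3.0065]
P' = Q + AᵀP(A−BK) = [6.9349 -4.3578; -4.3578 5.2565]
tr(P') = 12.1913

12.1913


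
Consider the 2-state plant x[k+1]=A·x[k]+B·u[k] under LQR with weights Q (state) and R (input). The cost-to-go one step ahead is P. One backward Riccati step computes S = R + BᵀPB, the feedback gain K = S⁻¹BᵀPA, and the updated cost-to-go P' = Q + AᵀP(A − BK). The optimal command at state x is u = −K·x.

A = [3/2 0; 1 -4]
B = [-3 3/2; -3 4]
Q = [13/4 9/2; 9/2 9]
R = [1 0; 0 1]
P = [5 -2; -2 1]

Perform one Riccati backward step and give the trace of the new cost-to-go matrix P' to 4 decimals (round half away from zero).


15.1131

BᵀP = [-9.0000 3.0000; -0.5000 1.0000]
S = R + BᵀPB = [1 0; 0 1] + [18.0000 -1.5000; -1.5000 3.2500] = [19.0000 -1.5000; -1.5000 4.2500]
BᵀPA = [-10.5000 -12.0000; 0.2500 -4.0000]
K = S⁻¹·BᵀPA = [-0.5637 -0.7261; -0.1401 -1.1975]
A−BK = [0.0191 -0.3822; -0.1306 -1.3885]
AᵀP(A−BK) = [0.3662 0.6752; 0.6752 2.4968]
P' = Q + AᵀP(A−BK) = [3.6162 5.1752; 5.1752 11.4968]
tr(P') = 15.1131


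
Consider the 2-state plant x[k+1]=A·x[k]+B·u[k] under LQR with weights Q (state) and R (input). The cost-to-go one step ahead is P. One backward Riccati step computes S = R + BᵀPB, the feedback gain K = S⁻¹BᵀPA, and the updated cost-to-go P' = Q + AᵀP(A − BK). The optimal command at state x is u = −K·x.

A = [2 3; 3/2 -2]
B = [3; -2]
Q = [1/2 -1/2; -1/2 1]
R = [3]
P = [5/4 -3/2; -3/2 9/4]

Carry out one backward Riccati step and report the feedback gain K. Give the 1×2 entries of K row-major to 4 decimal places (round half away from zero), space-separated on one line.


BᵀP = [6.7500 -9.0000]
S = R + BᵀPB = [3] + [38.2500] = [41.2500]
BᵀPA = [0.0000 38.2500]
K = S⁻¹·BᵀPA = [0.0000 0.9273]
A−BK = [2.0000 0.2182; 1.5000 -0.1455]
AᵀP(A−BK) = [1.0625 0.0000; 0.0000 2.7818]
P' = Q + AᵀP(A−BK) = [1.5625 -0.5000; -0.5000 3.7818]
tr(P') = 5.3443

0.0000 0.9273


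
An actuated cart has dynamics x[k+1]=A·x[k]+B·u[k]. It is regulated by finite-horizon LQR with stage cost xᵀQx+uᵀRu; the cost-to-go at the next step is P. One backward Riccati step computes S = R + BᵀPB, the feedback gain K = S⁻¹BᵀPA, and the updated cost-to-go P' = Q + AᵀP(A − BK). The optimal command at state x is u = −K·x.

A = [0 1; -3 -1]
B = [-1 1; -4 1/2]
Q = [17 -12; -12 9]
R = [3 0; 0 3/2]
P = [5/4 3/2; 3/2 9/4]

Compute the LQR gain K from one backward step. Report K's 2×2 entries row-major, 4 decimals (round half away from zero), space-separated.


0.5583 0.0822 -0.1861 0.0837

BᵀP = [-7.2500 -10.5000; 2.0000 2.6250]
S = R + BᵀPB = [3 0; 0 3/2] + [49.2500 -12.5000; -12.5000 3.3125] = [52.2500 -12.5000; -12.5000 4.8125]
BᵀPA = [31.5000 3.2500; -7.8750 -0.6250]
K = S⁻¹·BᵀPA = [0.5583 0.0822; -0.1861 0.0837]
A−BK = [0.7445 0.9985; -0.6736 -0.7129]
AᵀP(A−BK) = [1.1965 0.3191; 0.3191 0.2851]
P' = Q + AᵀP(A−BK) = [18.1965 -11.6809; -11.6809 9.2851]
tr(P') = 27.4815


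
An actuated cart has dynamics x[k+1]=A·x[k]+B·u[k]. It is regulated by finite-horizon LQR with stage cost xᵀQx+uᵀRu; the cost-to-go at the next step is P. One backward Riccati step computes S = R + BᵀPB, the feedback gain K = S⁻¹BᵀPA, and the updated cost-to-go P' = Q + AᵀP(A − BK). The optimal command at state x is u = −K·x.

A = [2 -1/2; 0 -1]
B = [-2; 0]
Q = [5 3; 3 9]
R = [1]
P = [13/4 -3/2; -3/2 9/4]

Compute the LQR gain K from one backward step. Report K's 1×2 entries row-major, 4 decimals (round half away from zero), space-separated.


-0.9286 0.0179

BᵀP = [-6.5000 3.0000]
S = R + BᵀPB = [1] + [13.0000] = [14.0000]
BᵀPA = [-13.0000 0.2500]
K = S⁻¹·BᵀPA = [-0.9286 0.0179]
A−BK = [0.1429 -0.4643; 0.0000 -1.0000]
AᵀP(A−BK) = [0.9286 -0.0179; -0.0179 1.5580]
P' = Q + AᵀP(A−BK) = [5.9286 2.9821; 2.9821 10.5580]
tr(P') = 16.4866


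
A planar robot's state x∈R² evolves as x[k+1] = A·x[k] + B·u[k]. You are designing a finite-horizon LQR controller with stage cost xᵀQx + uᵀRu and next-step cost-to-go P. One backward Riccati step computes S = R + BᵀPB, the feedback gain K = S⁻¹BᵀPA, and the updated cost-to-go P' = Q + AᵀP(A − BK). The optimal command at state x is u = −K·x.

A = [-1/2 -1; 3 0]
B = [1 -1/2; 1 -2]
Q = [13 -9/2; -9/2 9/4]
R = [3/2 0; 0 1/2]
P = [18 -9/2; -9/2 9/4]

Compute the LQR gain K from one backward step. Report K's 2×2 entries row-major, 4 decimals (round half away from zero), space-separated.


BᵀP = [13.5000 -2.2500; 0.0000 -2.2500]
S = R + BᵀPB = [3/2 0; 0 1/2] + [11.2500 -2.2500; -2.2500 4.5000] = [12.7500 -2.2500; -2.2500 5.0000]
BᵀPA = [-13.5000 -13.5000; -6.7500 0.0000]
K = S⁻¹·BᵀPA = [-1.4089 -1.1502; -1.9840 -0.5176]
A−BK = [-0.0831 -0.1086; 0.4409 0.1150]
AᵀP(A−BK) = [5.8371 3.4792; 3.4792 2.4728]
P' = Q + AᵀP(A−BK) = [18.8371 -1.0208; -1.0208 4.7228]
tr(P') = 23.5599

-1.4089 -1.1502 -1.9840 -0.5176


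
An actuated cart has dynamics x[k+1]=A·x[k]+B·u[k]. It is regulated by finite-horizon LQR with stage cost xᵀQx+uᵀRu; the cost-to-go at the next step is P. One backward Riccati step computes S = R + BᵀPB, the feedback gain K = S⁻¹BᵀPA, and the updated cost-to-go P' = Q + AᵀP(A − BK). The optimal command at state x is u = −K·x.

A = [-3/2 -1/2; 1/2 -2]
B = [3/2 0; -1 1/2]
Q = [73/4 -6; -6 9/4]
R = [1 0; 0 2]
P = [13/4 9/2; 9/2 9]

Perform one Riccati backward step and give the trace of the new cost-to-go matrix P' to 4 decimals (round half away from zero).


BᵀP = [0.3750 -2.2500; 2.2500 4.5000]
S = R + BᵀPB = [1 0; 0 2] + [2.8125 -1.1250; -1.1250 2.2500] = [3.8125 -1.1250; -1.1250 4.2500]
BᵀPA = [-1.6875 4.3125; -1.1250 -10.1250]
K = S⁻¹·BᵀPA = [-0.5649 0.4644; -0.4142 -2.2594]
A−BK = [-0.6527 -1.1967; 0.1423 -0.4059]
AᵀP(A−BK) = [1.3933 4.0544; 4.0544 20.9331]
P' = Q + AᵀP(A−BK) = [19.6433 -1.9456; -1.9456 23.1831]
tr(P') = 42.8264

42.8264


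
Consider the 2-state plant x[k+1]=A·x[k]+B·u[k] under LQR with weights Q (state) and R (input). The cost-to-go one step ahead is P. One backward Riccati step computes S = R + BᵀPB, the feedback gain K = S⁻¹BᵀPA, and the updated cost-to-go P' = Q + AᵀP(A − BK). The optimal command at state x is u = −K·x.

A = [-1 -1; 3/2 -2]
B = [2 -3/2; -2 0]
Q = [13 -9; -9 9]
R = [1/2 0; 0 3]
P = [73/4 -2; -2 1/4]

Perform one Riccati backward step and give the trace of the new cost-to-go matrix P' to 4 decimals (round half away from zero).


22.4055

BᵀP = [40.5000 -4.5000; -27.3750 3.0000]
S = R + BᵀPB = [1/2 0; 0 3] + [90.0000 -60.7500; -60.7500 41.0625] = [90.5000 -60.7500; -60.7500 44.0625]
BᵀPA = [-47.2500 -31.5000; 31.8750 21.3750]
K = S⁻¹·BᵀPA = [-0.4899 -0.3010; 0.0480 0.0701]
A−BK = [0.0518 -0.2928; 0.5202 -2.6021]
AᵀP(A−BK) = [0.1357 0.0428; 0.0428 0.2698]
P' = Q + AᵀP(A−BK) = [13.1357 -8.9572; -8.9572 9.2698]
tr(P') = 22.4055


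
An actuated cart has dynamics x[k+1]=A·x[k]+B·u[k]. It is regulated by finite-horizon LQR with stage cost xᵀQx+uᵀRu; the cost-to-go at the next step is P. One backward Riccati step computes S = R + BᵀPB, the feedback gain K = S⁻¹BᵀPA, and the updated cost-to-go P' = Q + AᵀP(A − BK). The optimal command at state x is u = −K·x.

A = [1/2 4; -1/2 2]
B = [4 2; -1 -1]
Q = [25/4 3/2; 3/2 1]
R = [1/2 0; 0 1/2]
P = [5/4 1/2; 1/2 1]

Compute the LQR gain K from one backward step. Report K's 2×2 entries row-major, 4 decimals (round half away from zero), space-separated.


BᵀP = [4.5000 1.0000; 2.0000 0.0000]
S = R + BᵀPB = [1/2 0; 0 1/2] + [17.0000 8.0000; 8.0000 4.0000] = [17.5000 8.0000; 8.0000 4.5000]
BᵀPA = [1.7500 20.0000; 1.0000 8.0000]
K = S⁻¹·BᵀPA = [-0.0085 1.7627; 0.2373 -1.3559]
A−BK = [0.0593 -0.3390; -0.2712 2.4068]
AᵀP(A−BK) = [0.0900 -0.7288; -0.7288 7.5932]
P' = Q + AᵀP(A−BK) = [6.3400 0.7712; 0.7712 8.5932]
tr(P') = 14.9333

-0.0085 1.7627 0.2373 -1.3559


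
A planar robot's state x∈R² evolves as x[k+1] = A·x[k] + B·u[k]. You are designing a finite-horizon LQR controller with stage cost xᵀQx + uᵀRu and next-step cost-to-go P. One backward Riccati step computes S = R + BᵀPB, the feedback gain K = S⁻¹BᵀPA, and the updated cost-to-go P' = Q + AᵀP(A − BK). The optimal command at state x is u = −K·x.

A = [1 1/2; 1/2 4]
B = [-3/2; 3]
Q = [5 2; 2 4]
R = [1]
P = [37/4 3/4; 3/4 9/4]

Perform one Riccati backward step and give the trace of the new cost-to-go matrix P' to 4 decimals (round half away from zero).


50.7898

BᵀP = [-11.6250 5.6250]
S = R + BᵀPB = [1] + [34.3125] = [35.3125]
BᵀPA = [-8.8125 16.6875]
K = S⁻¹·BᵀPA = [-0.2496 0.4726]
A−BK = [0.6257 1.2088; 1.2487 2.5823]
AᵀP(A−BK) = [8.3633 16.4770; 16.4770 33.4265]
P' = Q + AᵀP(A−BK) = [13.3633 18.4770; 18.4770 37.4265]
tr(P') = 50.7898


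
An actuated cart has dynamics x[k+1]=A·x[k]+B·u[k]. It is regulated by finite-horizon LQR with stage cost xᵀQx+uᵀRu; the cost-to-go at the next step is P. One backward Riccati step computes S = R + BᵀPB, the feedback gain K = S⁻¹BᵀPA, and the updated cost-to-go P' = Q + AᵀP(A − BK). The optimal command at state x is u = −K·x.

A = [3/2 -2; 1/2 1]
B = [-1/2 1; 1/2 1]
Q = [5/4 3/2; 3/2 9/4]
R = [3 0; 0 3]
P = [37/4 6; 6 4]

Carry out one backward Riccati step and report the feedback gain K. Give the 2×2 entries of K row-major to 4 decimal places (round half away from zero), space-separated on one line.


BᵀP = [-1.6250 -1.0000; 15.2500 10.0000]
S = R + BᵀPB = [3 0; 0 3] + [0.3125 -2.6250; -2.6250 25.2500] = [3.3125 -2.6250; -2.6250 28.2500]
BᵀPA = [-2.9375 2.2500; 27.8750 -20.5000]
K = S⁻¹·BᵀPA = [-0.1132 0.1125; 0.9762 -0.7152]
A−BK = [0.4672 -1.2286; -0.4196 1.6590]
AᵀP(A−BK) = [3.2682 -2.4831; -2.4831 2.0851]
P' = Q + AᵀP(A−BK) = [4.5182 -0.9831; -0.9831 4.3351]
tr(P') = 8.8533

-0.1132 0.1125 0.9762 -0.7152


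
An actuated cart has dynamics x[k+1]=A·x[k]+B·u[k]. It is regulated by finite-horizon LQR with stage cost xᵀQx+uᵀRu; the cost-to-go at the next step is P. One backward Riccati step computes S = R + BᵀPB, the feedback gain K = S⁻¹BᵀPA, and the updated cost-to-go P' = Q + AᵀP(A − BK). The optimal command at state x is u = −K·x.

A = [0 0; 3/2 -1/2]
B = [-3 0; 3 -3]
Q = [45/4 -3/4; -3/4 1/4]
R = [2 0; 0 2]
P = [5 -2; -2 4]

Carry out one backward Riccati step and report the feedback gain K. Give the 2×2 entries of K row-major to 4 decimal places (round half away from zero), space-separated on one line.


BᵀP = [-21.0000 18.0000; 6.0000 -12.0000]
S = R + BᵀPB = [2 0; 0 2] + [117.0000 -54.0000; -54.0000 36.0000] = [119.0000 -54.0000; -54.0000 38.0000]
BᵀPA = [27.0000 -9.0000; -18.0000 6.0000]
K = S⁻¹·BᵀPA = [0.0336 -0.0112; -0.4259 0.1420]
A−BK = [0.1009 -0.0336; 0.1214 -0.0405]
AᵀP(A−BK) = [0.4259 -0.1420; -0.1420 0.0473]
P' = Q + AᵀP(A−BK) = [11.6759 -0.8920; -0.8920 0.2973]
tr(P') = 11.9732

0.0336 -0.0112 -0.4259 0.1420


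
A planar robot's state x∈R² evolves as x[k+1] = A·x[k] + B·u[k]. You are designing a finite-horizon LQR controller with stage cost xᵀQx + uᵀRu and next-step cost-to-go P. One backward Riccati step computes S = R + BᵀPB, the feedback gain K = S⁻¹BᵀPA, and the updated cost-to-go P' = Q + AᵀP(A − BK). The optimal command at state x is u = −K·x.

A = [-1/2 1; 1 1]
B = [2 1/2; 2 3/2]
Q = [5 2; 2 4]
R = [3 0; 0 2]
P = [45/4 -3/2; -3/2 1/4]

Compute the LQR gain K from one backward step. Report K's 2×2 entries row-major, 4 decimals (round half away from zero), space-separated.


BᵀP = [19.5000 -2.5000; 3.3750 -0.3750]
S = R + BᵀPB = [3 0; 0 2] + [34.0000 6.0000; 6.0000 1.1250] = [37.0000 6.0000; 6.0000 3.1250]
BᵀPA = [-12.2500 17.0000; -2.0625 3.0000]
K = S⁻¹·BᵀPA = [-0.3254 0.4411; -0.0353 0.1130]
A−BK = [0.1684 0.0612; 1.7037 -0.0518]
AᵀP(A−BK) = [0.5041 -0.4880; -0.4880 0.6617]
P' = Q + AᵀP(A−BK) = [5.5041 1.5120; 1.5120 4.6617]
tr(P') = 10.1658

-0.3254 0.4411 -0.0353 0.1130


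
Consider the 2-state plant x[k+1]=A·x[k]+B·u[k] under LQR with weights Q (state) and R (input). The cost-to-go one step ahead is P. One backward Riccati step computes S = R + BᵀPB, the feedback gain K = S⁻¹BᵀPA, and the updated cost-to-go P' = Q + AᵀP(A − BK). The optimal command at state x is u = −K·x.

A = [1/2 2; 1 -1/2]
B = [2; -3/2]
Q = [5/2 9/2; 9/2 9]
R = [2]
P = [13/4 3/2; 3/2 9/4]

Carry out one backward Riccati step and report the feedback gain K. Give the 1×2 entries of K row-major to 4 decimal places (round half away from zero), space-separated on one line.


BᵀP = [4.2500 -0.3750]
S = R + BᵀPB = [2] + [9.0625] = [11.0625]
BᵀPA = [1.7500 8.6875]
K = S⁻¹·BᵀPA = [0.1582 0.7853]
A−BK = [0.1836 0.4294; 1.2373 0.6780]
AᵀP(A−BK) = [4.2857 3.3757; 3.3757 3.7401]
P' = Q + AᵀP(A−BK) = [6.7857 7.8757; 7.8757 12.7401]
tr(P') = 19.5258

0.1582 0.7853


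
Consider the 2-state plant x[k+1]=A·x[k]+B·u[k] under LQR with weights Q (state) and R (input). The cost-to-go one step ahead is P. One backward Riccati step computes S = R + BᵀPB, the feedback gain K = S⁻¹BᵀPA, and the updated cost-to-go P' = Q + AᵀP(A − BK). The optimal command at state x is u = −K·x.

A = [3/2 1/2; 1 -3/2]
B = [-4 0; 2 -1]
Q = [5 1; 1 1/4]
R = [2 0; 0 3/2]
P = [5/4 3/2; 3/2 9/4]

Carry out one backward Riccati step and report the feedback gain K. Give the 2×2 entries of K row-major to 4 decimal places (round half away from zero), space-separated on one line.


-0.4219 0.0313 -1.0313 0.6875

BᵀP = [-2.0000 -1.5000; -1.5000 -2.2500]
S = R + BᵀPB = [2 0; 0 3/2] + [5.0000 1.5000; 1.5000 2.2500] = [7.0000 1.5000; 1.5000 3.7500]
BᵀPA = [-4.5000 1.2500; -4.5000 2.6250]
K = S⁻¹·BᵀPA = [-0.4219 0.0313; -1.0313 0.6875]
A−BK = [-0.1875 0.6250; 0.8125 -0.8750]
AᵀP(A−BK) = [3.0234 -1.8281; -1.8281 1.2813]
P' = Q + AᵀP(A−BK) = [8.0234 -0.8281; -0.8281 1.5313]
tr(P') = 9.5547


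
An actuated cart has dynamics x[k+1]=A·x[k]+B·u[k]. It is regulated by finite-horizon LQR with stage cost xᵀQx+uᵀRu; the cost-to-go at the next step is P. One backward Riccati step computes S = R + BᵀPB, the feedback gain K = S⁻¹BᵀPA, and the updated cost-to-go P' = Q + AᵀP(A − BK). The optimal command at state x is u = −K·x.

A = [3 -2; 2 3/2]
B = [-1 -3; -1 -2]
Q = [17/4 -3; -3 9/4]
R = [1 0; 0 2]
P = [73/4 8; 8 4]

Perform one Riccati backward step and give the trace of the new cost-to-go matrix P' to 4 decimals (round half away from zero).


10.6491

BᵀP = [-26.2500 -12.0000; -70.7500 -32.0000]
S = R + BᵀPB = [1 0; 0 2] + [38.2500 102.7500; 102.7500 276.2500] = [39.2500 102.7500; 102.7500 278.2500]
BᵀPA = [-102.7500 34.5000; -276.2500 93.5000]
K = S⁻¹·BᵀPA = [-0.5649 -0.0206; -0.7842 0.3436]
A−BK = [0.0825 -0.9897; -0.1333 2.1667]
AᵀP(A−BK) = [1.5684 -0.6873; -0.6873 2.5808]
P' = Q + AᵀP(A−BK) = [5.8184 -3.6873; -3.6873 4.8308]
tr(P') = 10.6491


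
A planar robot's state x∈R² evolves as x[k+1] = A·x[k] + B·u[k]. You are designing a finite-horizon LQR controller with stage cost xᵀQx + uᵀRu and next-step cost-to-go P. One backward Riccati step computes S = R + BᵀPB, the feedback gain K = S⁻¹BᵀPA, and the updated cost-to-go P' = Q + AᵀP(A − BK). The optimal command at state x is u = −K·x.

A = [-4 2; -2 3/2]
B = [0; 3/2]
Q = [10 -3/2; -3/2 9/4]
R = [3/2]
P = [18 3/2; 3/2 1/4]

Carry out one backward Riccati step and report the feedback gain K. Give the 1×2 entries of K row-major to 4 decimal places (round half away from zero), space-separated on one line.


BᵀP = [2.2500 0.3750]
S = R + BᵀPB = [3/2] + [0.5625] = [2.0625]
BᵀPA = [-9.7500 5.0625]
K = S⁻¹·BᵀPA = [-4.7273 2.4545]
A−BK = [-4.0000 2.0000; 5.0909 -2.1818]
AᵀP(A−BK) = [266.9091 -135.8182; -135.8182 69.1364]
P' = Q + AᵀP(A−BK) = [276.9091 -137.3182; -137.3182 71.3864]
tr(P') = 348.2955

-4.7273 2.4545


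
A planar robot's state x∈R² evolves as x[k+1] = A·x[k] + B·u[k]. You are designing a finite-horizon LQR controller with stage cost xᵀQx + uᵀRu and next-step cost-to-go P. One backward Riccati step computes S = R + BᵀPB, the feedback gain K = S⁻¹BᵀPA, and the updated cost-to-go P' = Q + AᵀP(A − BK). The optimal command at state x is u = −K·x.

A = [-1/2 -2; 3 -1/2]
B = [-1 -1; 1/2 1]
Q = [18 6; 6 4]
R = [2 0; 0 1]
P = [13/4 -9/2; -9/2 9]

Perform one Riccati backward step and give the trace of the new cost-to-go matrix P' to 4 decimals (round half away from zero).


BᵀP = [-5.5000 9.0000; -7.7500 13.5000]
S = R + BᵀPB = [2 0; 0 1] + [10.0000 14.5000; 14.5000 21.2500] = [12.0000 14.5000; 14.5000 22.2500]
BᵀPA = [29.7500 6.5000; 44.3750 8.7500]
K = S⁻¹·BᵀPA = [0.3260 0.3128; 1.7819 0.1894]
A−BK = [1.6079 -1.4978; 1.0551 -0.8458]
AᵀP(A−BK) = [6.5407 -2.0859; -2.0859 2.5595]
P' = Q + AᵀP(A−BK) = [24.5407 3.9141; 3.9141 6.5595]
tr(P') = 31.1002

31.1002


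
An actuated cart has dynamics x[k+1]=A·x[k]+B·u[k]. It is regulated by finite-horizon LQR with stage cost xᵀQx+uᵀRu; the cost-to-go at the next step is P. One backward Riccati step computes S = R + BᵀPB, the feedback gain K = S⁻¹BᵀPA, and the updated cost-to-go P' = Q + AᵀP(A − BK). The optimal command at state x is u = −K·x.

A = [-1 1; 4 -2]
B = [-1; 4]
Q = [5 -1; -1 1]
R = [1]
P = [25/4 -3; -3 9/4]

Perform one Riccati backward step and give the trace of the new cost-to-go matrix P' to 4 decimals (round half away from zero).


BᵀP = [-18.2500 12.0000]
S = R + BᵀPB = [1] + [66.2500] = [67.2500]
BᵀPA = [66.2500 -42.2500]
K = S⁻¹·BᵀPA = [0.9851 -0.6283]
A−BK = [-0.0149 0.3717; 0.0595 0.5130]
AᵀP(A−BK) = [0.9851 -0.6283; -0.6283 0.7063]
P' = Q + AᵀP(A−BK) = [5.9851 -1.6283; -1.6283 1.7063]
tr(P') = 7.6914

7.6914


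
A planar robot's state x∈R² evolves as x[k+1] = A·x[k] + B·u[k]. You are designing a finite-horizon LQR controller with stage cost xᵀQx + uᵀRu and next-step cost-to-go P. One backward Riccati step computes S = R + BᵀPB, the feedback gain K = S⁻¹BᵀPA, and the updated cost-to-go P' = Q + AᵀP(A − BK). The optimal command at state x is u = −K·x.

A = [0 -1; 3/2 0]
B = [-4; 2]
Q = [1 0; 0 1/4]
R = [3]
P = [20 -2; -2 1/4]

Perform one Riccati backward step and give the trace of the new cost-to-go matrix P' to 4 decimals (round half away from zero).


BᵀP = [-84.0000 8.5000]
S = R + BᵀPB = [3] + [353.0000] = [356.0000]
BᵀPA = [12.7500 84.0000]
K = S⁻¹·BᵀPA = [0.0358 0.2360]
A−BK = [0.1433 -0.0562; 1.4284 -0.4719]
AᵀP(A−BK) = [0.1059 -0.0084; -0.0084 0.1798]
P' = Q + AᵀP(A−BK) = [1.1059 -0.0084; -0.0084 0.4298]
tr(P') = 1.5356

1.5356


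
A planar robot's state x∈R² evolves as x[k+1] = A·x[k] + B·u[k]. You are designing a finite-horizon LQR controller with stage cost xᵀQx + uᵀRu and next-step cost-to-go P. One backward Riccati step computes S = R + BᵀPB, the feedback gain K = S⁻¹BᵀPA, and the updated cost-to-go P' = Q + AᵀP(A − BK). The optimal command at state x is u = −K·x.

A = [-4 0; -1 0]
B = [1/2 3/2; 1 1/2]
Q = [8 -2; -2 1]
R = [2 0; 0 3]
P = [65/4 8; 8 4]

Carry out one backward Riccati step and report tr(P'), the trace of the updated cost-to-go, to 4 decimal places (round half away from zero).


21.9475

BᵀP = [16.1250 8.0000; 28.3750 14.0000]
S = R + BᵀPB = [2 0; 0 3] + [16.0625 28.1875; 28.1875 49.5625] = [18.0625 28.1875; 28.1875 52.5625]
BᵀPA = [-72.5000 0.0000; -127.5000 0.0000]
K = S⁻¹·BᵀPA = [-1.4003 0.0000; -1.6747 0.0000]
A−BK = [-0.7877 0.0000; 1.2377 0.0000]
AᵀP(A−BK) = [12.9475 0.0000; 0.0000 0.0000]
P' = Q + AᵀP(A−BK) = [20.9475 -2.0000; -2.0000 1.0000]
tr(P') = 21.9475


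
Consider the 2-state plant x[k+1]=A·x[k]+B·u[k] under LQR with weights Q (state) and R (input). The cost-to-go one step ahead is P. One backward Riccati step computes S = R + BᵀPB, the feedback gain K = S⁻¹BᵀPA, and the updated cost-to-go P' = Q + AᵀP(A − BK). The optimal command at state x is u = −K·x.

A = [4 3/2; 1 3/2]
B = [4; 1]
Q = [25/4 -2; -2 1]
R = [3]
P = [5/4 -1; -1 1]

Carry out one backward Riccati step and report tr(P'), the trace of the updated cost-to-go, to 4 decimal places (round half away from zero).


10.1094

BᵀP = [4.0000 -3.0000]
S = R + BᵀPB = [3] + [13.0000] = [16.0000]
BᵀPA = [13.0000 1.5000]
K = S⁻¹·BᵀPA = [0.8125 0.0938]
A−BK = [0.7500 1.1250; 0.1875 1.4063]
AᵀP(A−BK) = [2.4375 0.2813; 0.2813 0.4219]
P' = Q + AᵀP(A−BK) = [8.6875 -1.7188; -1.7188 1.4219]
tr(P') = 10.1094


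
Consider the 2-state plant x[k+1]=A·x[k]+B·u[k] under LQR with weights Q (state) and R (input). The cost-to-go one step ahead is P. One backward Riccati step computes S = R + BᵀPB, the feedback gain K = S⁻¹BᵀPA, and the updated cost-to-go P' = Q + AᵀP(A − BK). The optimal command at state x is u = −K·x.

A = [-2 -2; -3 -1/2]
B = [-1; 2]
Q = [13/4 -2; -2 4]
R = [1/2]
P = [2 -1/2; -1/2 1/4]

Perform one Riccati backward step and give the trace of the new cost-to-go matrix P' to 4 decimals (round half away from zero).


BᵀP = [-3.0000 1.0000]
S = R + BᵀPB = [1/2] + [5.0000] = [5.5000]
BᵀPA = [3.0000 5.5000]
K = S⁻¹·BᵀPA = [0.5455 1.0000]
A−BK = [-1.4545 -1.0000; -4.0909 -2.5000]
AᵀP(A−BK) = [2.6136 1.8750; 1.8750 1.5625]
P' = Q + AᵀP(A−BK) = [5.8636 -0.1250; -0.1250 5.5625]
tr(P') = 11.4261

11.4261


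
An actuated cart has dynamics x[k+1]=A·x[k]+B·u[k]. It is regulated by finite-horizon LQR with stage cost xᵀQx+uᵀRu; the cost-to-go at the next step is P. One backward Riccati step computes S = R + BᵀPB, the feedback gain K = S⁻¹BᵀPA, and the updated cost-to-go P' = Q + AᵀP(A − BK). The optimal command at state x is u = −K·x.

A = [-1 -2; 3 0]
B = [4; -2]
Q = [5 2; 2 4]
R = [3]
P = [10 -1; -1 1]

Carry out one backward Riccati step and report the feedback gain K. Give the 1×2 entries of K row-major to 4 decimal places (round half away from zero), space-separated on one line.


BᵀP = [42.0000 -6.0000]
S = R + BᵀPB = [3] + [180.0000] = [183.0000]
BᵀPA = [-60.0000 -84.0000]
K = S⁻¹·BᵀPA = [-0.3279 -0.4590]
A−BK = [0.3115 -0.1639; 2.3443 -0.9180]
AᵀP(A−BK) = [5.3279 -1.5410; -1.5410 1.4426]
P' = Q + AᵀP(A−BK) = [10.3279 0.4590; 0.4590 5.4426]
tr(P') = 15.7705

-0.3279 -0.4590


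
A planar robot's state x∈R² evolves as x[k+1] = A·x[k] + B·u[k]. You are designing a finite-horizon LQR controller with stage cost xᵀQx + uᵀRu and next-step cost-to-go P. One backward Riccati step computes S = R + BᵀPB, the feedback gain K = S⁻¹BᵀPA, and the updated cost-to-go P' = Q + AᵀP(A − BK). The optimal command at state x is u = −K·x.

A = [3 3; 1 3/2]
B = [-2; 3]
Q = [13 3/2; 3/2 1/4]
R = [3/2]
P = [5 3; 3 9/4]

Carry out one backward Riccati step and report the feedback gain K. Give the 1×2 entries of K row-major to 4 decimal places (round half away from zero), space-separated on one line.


-0.3913 -0.3261

BᵀP = [-1.0000 0.7500]
S = R + BᵀPB = [3/2] + [4.2500] = [5.7500]
BᵀPA = [-2.2500 -1.8750]
K = S⁻¹·BᵀPA = [-0.3913 -0.3261]
A−BK = [2.2174 2.3478; 2.1739 2.4783]
AᵀP(A−BK) = [64.3696 70.1413; 70.1413 76.4511]
P' = Q + AᵀP(A−BK) = [77.3696 71.6413; 71.6413 76.7011]
tr(P') = 154.0707


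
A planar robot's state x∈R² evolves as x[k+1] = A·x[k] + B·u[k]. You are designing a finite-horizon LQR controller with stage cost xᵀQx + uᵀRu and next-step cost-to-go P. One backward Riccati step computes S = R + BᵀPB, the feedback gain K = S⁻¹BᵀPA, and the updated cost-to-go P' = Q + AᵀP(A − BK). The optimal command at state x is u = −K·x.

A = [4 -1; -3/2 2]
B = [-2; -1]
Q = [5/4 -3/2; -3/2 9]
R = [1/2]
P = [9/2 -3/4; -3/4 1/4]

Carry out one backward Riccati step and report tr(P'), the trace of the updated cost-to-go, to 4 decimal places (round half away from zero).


15.7520

BᵀP = [-8.2500 1.2500]
S = R + BᵀPB = [1/2] + [15.2500] = [15.7500]
BᵀPA = [-34.8750 10.7500]
K = S⁻¹·BᵀPA = [-2.2143 0.6825]
A−BK = [-0.4286 0.3651; -3.7143 2.6825]
AᵀP(A−BK) = [4.3393 -2.0714; -2.0714 1.1627]
P' = Q + AᵀP(A−BK) = [5.5893 -3.5714; -3.5714 10.1627]
tr(P') = 15.7520


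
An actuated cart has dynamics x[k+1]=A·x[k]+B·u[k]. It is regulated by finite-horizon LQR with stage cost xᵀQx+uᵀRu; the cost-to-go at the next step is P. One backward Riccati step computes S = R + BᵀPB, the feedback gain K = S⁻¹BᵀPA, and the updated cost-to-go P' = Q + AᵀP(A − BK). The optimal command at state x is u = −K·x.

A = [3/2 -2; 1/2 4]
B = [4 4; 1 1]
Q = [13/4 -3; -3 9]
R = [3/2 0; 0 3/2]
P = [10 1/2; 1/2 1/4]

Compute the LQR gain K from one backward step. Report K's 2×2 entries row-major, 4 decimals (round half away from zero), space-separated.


BᵀP = [40.5000 2.2500; 40.5000 2.2500]
S = R + BᵀPB = [3/2 0; 0 3/2] + [164.2500 164.2500; 164.2500 164.2500] = [165.7500 164.2500; 164.2500 165.7500]
BᵀPA = [61.8750 -72.0000; 61.8750 -72.0000]
K = S⁻¹·BᵀPA = [0.1875 -0.2182; 0.1875 -0.2182]
A−BK = [0.0000 -0.2545; 0.1250 4.4364]
AᵀP(A−BK) = [0.1094 0.0000; 0.0000 4.5818]
P' = Q + AᵀP(A−BK) = [3.3594 -3.0000; -3.0000 13.5818]
tr(P') = 16.9412

0.1875 -0.2182 0.1875 -0.2182
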